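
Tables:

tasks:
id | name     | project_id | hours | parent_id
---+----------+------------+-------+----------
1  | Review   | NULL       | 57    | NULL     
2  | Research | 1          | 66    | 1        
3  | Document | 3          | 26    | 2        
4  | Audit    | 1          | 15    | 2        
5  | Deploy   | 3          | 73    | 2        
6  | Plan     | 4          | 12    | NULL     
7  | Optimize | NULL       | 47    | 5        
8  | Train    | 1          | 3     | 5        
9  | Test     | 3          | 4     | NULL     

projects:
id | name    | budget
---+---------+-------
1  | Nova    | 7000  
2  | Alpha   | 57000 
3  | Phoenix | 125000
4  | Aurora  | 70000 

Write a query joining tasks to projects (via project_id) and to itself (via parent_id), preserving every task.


Two LEFT JOINs from the same base table tasks: one to projects via project_id, one to tasks itself via parent_id. Both are LEFT so every task is preserved.
Match against projects:
  - task 1 (Review): project_id=NULL, no match -> kept with NULL
  - task 2 (Research): project_id=1 -> matches Nova
  - task 3 (Document): project_id=3 -> matches Phoenix
  - task 4 (Audit): project_id=1 -> matches Nova
  - task 5 (Deploy): project_id=3 -> matches Phoenix
  - task 6 (Plan): project_id=4 -> matches Aurora
  - task 7 (Optimize): project_id=NULL, no match -> kept with NULL
  - task 8 (Train): project_id=1 -> matches Nova
  - task 9 (Test): project_id=3 -> matches Phoenix
Match against tasks (self):
  - task 1 (Review): parent_id=NULL -> NULL
  - task 2 (Research): parent_id=1 -> Review
  - task 3 (Document): parent_id=2 -> Research
  - task 4 (Audit): parent_id=2 -> Research
  - task 5 (Deploy): parent_id=2 -> Research
  - task 6 (Plan): parent_id=NULL -> NULL
  - task 7 (Optimize): parent_id=5 -> Deploy
  - task 8 (Train): parent_id=5 -> Deploy
  - task 9 (Test): parent_id=NULL -> NULL

SQL:
SELECT a.name, b.name AS project, c.name AS parent
FROM tasks a
LEFT JOIN projects b ON a.project_id = b.id
LEFT JOIN tasks c ON a.parent_id = c.id

Result:
name     | project | parent  
---------+---------+---------
Review   | NULL    | NULL    
Research | Nova    | Review  
Document | Phoenix | Research
Audit    | Nova    | Research
Deploy   | Phoenix | Research
Plan     | Aurora  | NULL    
Optimize | NULL    | Deploy  
Train    | Nova    | Deploy  
Test     | Phoenix | NULL    


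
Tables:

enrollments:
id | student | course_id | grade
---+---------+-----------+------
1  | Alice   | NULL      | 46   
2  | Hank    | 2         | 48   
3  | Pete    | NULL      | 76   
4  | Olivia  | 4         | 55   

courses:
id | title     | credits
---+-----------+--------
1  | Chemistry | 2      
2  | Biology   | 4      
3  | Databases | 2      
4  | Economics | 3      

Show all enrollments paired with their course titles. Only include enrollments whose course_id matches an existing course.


INNER JOIN keeps only enrollments rows whose course_id matches an id in courses. Walk through each enrollment:
  - enrollment 1 (Alice): course_id=NULL, no match -> dropped
  - enrollment 2 (Hank): course_id=2 -> matches Biology
  - enrollment 3 (Pete): course_id=NULL, no match -> dropped
  - enrollment 4 (Olivia): course_id=4 -> matches Economics
So 2 of 4 rows are dropped.

SQL:
SELECT a.student, b.title AS course
FROM enrollments a
INNER JOIN courses b ON a.course_id = b.id

Result:
student | course   
--------+----------
Hank    | Biology  
Olivia  | Economics


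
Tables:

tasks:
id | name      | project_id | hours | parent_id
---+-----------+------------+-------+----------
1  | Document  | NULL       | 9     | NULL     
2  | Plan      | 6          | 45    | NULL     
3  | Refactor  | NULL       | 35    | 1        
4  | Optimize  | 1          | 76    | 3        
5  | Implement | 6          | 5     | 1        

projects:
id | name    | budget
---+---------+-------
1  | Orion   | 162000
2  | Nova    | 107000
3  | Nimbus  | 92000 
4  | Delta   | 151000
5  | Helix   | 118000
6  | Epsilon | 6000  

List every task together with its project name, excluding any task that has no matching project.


INNER JOIN keeps only tasks rows whose project_id matches an id in projects. Walk through each task:
  - task 1 (Document): project_id=NULL, no match -> dropped
  - task 2 (Plan): project_id=6 -> matches Epsilon
  - task 3 (Refactor): project_id=NULL, no match -> dropped
  - task 4 (Optimize): project_id=1 -> matches Orion
  - task 5 (Implement): project_id=6 -> matches Epsilon
So 2 of 5 rows are dropped.

SQL:
SELECT a.name, b.name AS project
FROM tasks a
INNER JOIN projects b ON a.project_id = b.id

Result:
name      | project
----------+--------
Plan      | Epsilon
Optimize  | Orion  
Implement | Epsilon


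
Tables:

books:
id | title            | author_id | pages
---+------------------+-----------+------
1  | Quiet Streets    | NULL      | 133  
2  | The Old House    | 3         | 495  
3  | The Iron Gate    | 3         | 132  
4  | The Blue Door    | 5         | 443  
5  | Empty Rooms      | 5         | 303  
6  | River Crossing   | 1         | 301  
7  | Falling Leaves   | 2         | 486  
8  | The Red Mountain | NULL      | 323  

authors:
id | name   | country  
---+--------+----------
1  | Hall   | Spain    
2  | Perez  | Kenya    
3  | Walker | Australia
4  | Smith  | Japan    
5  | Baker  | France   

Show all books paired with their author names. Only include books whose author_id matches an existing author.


INNER JOIN keeps only books rows whose author_id matches an id in authors. Walk through each book:
  - book 1 (Quiet Streets): author_id=NULL, no match -> dropped
  - book 2 (The Old House): author_id=3 -> matches Walker
  - book 3 (The Iron Gate): author_id=3 -> matches Walker
  - book 4 (The Blue Door): author_id=5 -> matches Baker
  - book 5 (Empty Rooms): author_id=5 -> matches Baker
  - book 6 (River Crossing): author_id=1 -> matches Hall
  - book 7 (Falling Leaves): author_id=2 -> matches Perez
  - book 8 (The Red Mountain): author_id=NULL, no match -> dropped
So 2 of 8 rows are dropped.

SQL:
SELECT a.title, b.name AS author
FROM books a
INNER JOIN authors b ON a.author_id = b.id

Result:
title          | author
---------------+-------
The Old House  | Walker
The Iron Gate  | Walker
The Blue Door  | Baker 
Empty Rooms    | Baker 
River Crossing | Hall  
Falling Leaves | Perez 


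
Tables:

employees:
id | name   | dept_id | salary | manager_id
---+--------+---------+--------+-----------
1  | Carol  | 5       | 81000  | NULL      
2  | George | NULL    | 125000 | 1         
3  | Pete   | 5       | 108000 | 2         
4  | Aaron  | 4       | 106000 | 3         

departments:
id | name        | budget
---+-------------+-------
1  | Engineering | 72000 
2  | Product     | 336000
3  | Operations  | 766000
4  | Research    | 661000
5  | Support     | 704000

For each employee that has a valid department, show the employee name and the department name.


INNER JOIN keeps only employees rows whose dept_id matches an id in departments. Walk through each employee:
  - employee 1 (Carol): dept_id=5 -> matches Support
  - employee 2 (George): dept_id=NULL, no match -> dropped
  - employee 3 (Pete): dept_id=5 -> matches Support
  - employee 4 (Aaron): dept_id=4 -> matches Research
So 1 of 4 rows is dropped.

SQL:
SELECT a.name, b.name AS department
FROM employees a
INNER JOIN departments b ON a.dept_id = b.id

Result:
name  | department
------+-----------
Carol | Support   
Pete  | Support   
Aaron | Research  


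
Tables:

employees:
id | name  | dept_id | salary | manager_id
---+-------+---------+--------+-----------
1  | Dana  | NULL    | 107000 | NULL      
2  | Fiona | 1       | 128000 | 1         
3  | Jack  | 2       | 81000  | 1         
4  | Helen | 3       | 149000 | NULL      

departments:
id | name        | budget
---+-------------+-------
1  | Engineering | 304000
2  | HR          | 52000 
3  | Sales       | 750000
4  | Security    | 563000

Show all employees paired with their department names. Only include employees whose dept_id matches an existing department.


INNER JOIN keeps only employees rows whose dept_id matches an id in departments. Walk through each employee:
  - employee 1 (Dana): dept_id=NULL, no match -> dropped
  - employee 2 (Fiona): dept_id=1 -> matches Engineering
  - employee 3 (Jack): dept_id=2 -> matches HR
  - employee 4 (Helen): dept_id=3 -> matches Sales
So 1 of 4 rows is dropped.

SQL:
SELECT a.name, b.name AS department
FROM employees a
INNER JOIN departments b ON a.dept_id = b.id

Result:
name  | department 
------+------------
Fiona | Engineering
Jack  | HR         
Helen | Sales      


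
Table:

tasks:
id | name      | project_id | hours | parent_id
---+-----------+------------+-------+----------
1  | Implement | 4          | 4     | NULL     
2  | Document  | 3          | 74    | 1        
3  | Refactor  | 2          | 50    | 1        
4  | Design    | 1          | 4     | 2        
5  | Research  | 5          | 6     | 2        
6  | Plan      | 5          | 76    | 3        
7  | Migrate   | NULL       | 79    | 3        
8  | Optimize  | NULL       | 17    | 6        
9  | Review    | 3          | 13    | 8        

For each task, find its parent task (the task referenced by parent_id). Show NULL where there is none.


This is a self-join: tasks is joined to a second copy of itself, matching each row's parent_id to another row's id. Use LEFT JOIN so rows with parent_id=NULL are kept.
  - task 1 (Implement): parent_id=NULL -> NULL
  - task 2 (Document): parent_id=1 -> Implement
  - task 3 (Refactor): parent_id=1 -> Implement
  - task 4 (Design): parent_id=2 -> Document
  - task 5 (Research): parent_id=2 -> Document
  - task 6 (Plan): parent_id=3 -> Refactor
  - task 7 (Migrate): parent_id=3 -> Refactor
  - task 8 (Optimize): parent_id=6 -> Plan
  - task 9 (Review): parent_id=8 -> Optimize

SQL:
SELECT a.name AS item, b.name AS parent
FROM tasks a
LEFT JOIN tasks b ON a.parent_id = b.id

Result:
item      | parent   
----------+----------
Implement | NULL     
Document  | Implement
Refactor  | Implement
Design    | Document 
Research  | Document 
Plan      | Refactor 
Migrate   | Refactor 
Optimize  | Plan     
Review    | Optimize 


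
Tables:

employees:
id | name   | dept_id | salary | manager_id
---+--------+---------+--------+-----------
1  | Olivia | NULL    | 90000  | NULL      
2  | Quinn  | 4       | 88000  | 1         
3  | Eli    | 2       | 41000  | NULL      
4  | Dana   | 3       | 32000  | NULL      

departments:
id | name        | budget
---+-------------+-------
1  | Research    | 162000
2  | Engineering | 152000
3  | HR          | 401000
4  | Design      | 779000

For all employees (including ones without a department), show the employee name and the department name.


LEFT JOIN keeps every row from employees (the left table); where dept_id has no match in departments, the department columns become NULL. Walk through each employee:
  - employee 1 (Olivia): dept_id=NULL, no match -> kept with NULL
  - employee 2 (Quinn): dept_id=4 -> matches Design
  - employee 3 (Eli): dept_id=2 -> matches Engineering
  - employee 4 (Dana): dept_id=3 -> matches HR
All 4 rows appear; 1 has NULL department.

SQL:
SELECT a.name, b.name AS department
FROM employees a
LEFT JOIN departments b ON a.dept_id = b.id

Result:
name   | department 
-------+------------
Olivia | NULL       
Quinn  | Design     
Eli    | Engineering
Dana   | HR         


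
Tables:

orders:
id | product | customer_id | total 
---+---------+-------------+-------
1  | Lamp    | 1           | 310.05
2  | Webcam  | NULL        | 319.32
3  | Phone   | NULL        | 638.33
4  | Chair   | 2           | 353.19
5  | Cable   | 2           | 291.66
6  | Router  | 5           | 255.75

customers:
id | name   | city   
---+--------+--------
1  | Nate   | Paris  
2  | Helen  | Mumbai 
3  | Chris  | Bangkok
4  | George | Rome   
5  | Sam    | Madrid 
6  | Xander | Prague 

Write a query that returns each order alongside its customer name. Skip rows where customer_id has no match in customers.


INNER JOIN keeps only orders rows whose customer_id matches an id in customers. Walk through each order:
  - order 1 (Lamp): customer_id=1 -> matches Nate
  - order 2 (Webcam): customer_id=NULL, no match -> dropped
  - order 3 (Phone): customer_id=NULL, no match -> dropped
  - order 4 (Chair): customer_id=2 -> matches Helen
  - order 5 (Cable): customer_id=2 -> matches Helen
  - order 6 (Router): customer_id=5 -> matches Sam
So 2 of 6 rows are dropped.

SQL:
SELECT a.product, b.name AS customer
FROM orders a
INNER JOIN customers b ON a.customer_id = b.id

Result:
product | customer
--------+---------
Lamp    | Nate    
Chair   | Helen   
Cable   | Helen   
Router  | Sam     


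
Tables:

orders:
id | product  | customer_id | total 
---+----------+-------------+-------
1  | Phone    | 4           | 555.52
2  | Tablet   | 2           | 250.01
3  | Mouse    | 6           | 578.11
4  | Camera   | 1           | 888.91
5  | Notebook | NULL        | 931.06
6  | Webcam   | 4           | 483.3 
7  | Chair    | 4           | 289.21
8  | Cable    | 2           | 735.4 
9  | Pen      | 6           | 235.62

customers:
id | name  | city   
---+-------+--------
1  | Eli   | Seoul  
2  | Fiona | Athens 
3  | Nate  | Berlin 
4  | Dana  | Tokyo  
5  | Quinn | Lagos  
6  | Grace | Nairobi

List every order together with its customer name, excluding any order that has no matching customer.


INNER JOIN keeps only orders rows whose customer_id matches an id in customers. Walk through each order:
  - order 1 (Phone): customer_id=4 -> matches Dana
  - order 2 (Tablet): customer_id=2 -> matches Fiona
  - order 3 (Mouse): customer_id=6 -> matches Grace
  - order 4 (Camera): customer_id=1 -> matches Eli
  - order 5 (Notebook): customer_id=NULL, no match -> dropped
  - order 6 (Webcam): customer_id=4 -> matches Dana
  - order 7 (Chair): customer_id=4 -> matches Dana
  - order 8 (Cable): customer_id=2 -> matches Fiona
  - order 9 (Pen): customer_id=6 -> matches Grace
So 1 of 9 rows is dropped.

SQL:
SELECT a.product, b.name AS customer
FROM orders a
INNER JOIN customers b ON a.customer_id = b.id

Result:
product | customer
--------+---------
Phone   | Dana    
Tablet  | Fiona   
Mouse   | Grace   
Camera  | Eli     
Webcam  | Dana    
Chair   | Dana    
Cable   | Fiona   
Pen     | Grace   


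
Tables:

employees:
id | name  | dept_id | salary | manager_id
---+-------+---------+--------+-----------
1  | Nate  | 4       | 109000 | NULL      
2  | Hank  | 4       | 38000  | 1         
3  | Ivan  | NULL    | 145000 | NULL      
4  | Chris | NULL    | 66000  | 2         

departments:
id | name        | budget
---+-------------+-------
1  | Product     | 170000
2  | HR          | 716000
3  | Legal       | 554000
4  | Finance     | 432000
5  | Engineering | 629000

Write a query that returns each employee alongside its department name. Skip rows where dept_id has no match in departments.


INNER JOIN keeps only employees rows whose dept_id matches an id in departments. Walk through each employee:
  - employee 1 (Nate): dept_id=4 -> matches Finance
  - employee 2 (Hank): dept_id=4 -> matches Finance
  - employee 3 (Ivan): dept_id=NULL, no match -> dropped
  - employee 4 (Chris): dept_id=NULL, no match -> dropped
So 2 of 4 rows are dropped.

SQL:
SELECT a.name, b.name AS department
FROM employees a
INNER JOIN departments b ON a.dept_id = b.id

Result:
name | department
-----+-----------
Nate | Finance   
Hank | Finance   


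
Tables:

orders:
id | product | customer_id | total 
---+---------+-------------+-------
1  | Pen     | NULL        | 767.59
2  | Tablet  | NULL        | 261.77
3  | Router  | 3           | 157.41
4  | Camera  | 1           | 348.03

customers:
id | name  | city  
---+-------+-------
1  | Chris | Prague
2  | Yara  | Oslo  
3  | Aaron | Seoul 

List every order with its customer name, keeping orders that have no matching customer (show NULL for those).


LEFT JOIN keeps every row from orders (the left table); where customer_id has no match in customers, the customer columns become NULL. Walk through each order:
  - order 1 (Pen): customer_id=NULL, no match -> kept with NULL
  - order 2 (Tablet): customer_id=NULL, no match -> kept with NULL
  - order 3 (Router): customer_id=3 -> matches Aaron
  - order 4 (Camera): customer_id=1 -> matches Chris
All 4 rows appear; 2 have NULL customer.

SQL:
SELECT a.product, b.name AS customer
FROM orders a
LEFT JOIN customers b ON a.customer_id = b.id

Result:
product | customer
--------+---------
Pen     | NULL    
Tablet  | NULL    
Router  | Aaron   
Camera  | Chris   


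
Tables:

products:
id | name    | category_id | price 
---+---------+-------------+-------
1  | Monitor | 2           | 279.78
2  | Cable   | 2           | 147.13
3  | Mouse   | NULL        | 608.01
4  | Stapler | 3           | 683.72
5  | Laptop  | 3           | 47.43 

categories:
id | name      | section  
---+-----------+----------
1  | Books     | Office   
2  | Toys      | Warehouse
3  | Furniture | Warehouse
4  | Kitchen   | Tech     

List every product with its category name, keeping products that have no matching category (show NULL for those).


LEFT JOIN keeps every row from products (the left table); where category_id has no match in categories, the category columns become NULL. Walk through each product:
  - product 1 (Monitor): category_id=2 -> matches Toys
  - product 2 (Cable): category_id=2 -> matches Toys
  - product 3 (Mouse): category_id=NULL, no match -> kept with NULL
  - product 4 (Stapler): category_id=3 -> matches Furniture
  - product 5 (Laptop): category_id=3 -> matches Furniture
All 5 rows appear; 1 has NULL category.

SQL:
SELECT a.name, b.name AS category
FROM products a
LEFT JOIN categories b ON a.category_id = b.id

Result:
name    | category 
--------+----------
Monitor | Toys     
Cable   | Toys     
Mouse   | NULL     
Stapler | Furniture
Laptop  | Furniture


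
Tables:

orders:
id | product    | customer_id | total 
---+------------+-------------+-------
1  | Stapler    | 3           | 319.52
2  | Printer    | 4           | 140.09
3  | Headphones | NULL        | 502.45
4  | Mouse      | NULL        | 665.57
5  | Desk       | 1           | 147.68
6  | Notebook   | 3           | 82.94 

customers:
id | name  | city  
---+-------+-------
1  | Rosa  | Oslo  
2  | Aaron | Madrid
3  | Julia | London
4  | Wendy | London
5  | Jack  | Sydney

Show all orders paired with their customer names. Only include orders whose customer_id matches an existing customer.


INNER JOIN keeps only orders rows whose customer_id matches an id in customers. Walk through each order:
  - order 1 (Stapler): customer_id=3 -> matches Julia
  - order 2 (Printer): customer_id=4 -> matches Wendy
  - order 3 (Headphones): customer_id=NULL, no match -> dropped
  - order 4 (Mouse): customer_id=NULL, no match -> dropped
  - order 5 (Desk): customer_id=1 -> matches Rosa
  - order 6 (Notebook): customer_id=3 -> matches Julia
So 2 of 6 rows are dropped.

SQL:
SELECT a.product, b.name AS customer
FROM orders a
INNER JOIN customers b ON a.customer_id = b.id

Result:
product  | customer
---------+---------
Stapler  | Julia   
Printer  | Wendy   
Desk     | Rosa    
Notebook | Julia   


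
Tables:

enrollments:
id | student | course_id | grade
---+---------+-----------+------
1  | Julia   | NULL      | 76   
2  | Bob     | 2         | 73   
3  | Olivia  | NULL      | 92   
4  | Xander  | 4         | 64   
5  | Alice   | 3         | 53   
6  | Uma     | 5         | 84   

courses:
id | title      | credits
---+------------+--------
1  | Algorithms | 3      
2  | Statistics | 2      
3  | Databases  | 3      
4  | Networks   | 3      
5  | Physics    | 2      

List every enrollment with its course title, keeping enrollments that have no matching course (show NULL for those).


LEFT JOIN keeps every row from enrollments (the left table); where course_id has no match in courses, the course columns become NULL. Walk through each enrollment:
  - enrollment 1 (Julia): course_id=NULL, no match -> kept with NULL
  - enrollment 2 (Bob): course_id=2 -> matches Statistics
  - enrollment 3 (Olivia): course_id=NULL, no match -> kept with NULL
  - enrollment 4 (Xander): course_id=4 -> matches Networks
  - enrollment 5 (Alice): course_id=3 -> matches Databases
  - enrollment 6 (Uma): course_id=5 -> matches Physics
All 6 rows appear; 2 have NULL course.

SQL:
SELECT a.student, b.title AS course
FROM enrollments a
LEFT JOIN courses b ON a.course_id = b.id

Result:
student | course    
--------+-----------
Julia   | NULL      
Bob     | Statistics
Olivia  | NULL      
Xander  | Networks  
Alice   | Databases 
Uma     | Physics   


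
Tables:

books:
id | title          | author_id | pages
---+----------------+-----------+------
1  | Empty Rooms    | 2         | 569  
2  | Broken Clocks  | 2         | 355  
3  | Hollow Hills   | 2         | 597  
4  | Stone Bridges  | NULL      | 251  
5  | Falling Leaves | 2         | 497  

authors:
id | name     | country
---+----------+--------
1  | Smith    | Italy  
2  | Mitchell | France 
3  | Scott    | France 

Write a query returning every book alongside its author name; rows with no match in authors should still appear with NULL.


LEFT JOIN keeps every row from books (the left table); where author_id has no match in authors, the author columns become NULL. Walk through each book:
  - book 1 (Empty Rooms): author_id=2 -> matches Mitchell
  - book 2 (Broken Clocks): author_id=2 -> matches Mitchell
  - book 3 (Hollow Hills): author_id=2 -> matches Mitchell
  - book 4 (Stone Bridges): author_id=NULL, no match -> kept with NULL
  - book 5 (Falling Leaves): author_id=2 -> matches Mitchell
All 5 rows appear; 1 has NULL author.

SQL:
SELECT a.title, b.name AS author
FROM books a
LEFT JOIN authors b ON a.author_id = b.id

Result:
title          | author  
---------------+---------
Empty Rooms    | Mitchell
Broken Clocks  | Mitchell
Hollow Hills   | Mitchell
Stone Bridges  | NULL    
Falling Leaves | Mitchell


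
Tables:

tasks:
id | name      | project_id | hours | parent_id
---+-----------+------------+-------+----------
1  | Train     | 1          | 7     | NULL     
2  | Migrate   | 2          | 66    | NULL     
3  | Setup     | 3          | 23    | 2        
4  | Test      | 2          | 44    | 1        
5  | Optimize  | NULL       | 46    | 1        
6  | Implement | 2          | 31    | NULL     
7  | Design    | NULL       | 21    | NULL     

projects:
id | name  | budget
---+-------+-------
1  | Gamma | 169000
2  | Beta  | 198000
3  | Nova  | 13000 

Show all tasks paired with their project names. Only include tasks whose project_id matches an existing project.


INNER JOIN keeps only tasks rows whose project_id matches an id in projects. Walk through each task:
  - task 1 (Train): project_id=1 -> matches Gamma
  - task 2 (Migrate): project_id=2 -> matches Beta
  - task 3 (Setup): project_id=3 -> matches Nova
  - task 4 (Test): project_id=2 -> matches Beta
  - task 5 (Optimize): project_id=NULL, no match -> dropped
  - task 6 (Implement): project_id=2 -> matches Beta
  - task 7 (Design): project_id=NULL, no match -> dropped
So 2 of 7 rows are dropped.

SQL:
SELECT a.name, b.name AS project
FROM tasks a
INNER JOIN projects b ON a.project_id = b.id

Result:
name      | project
----------+--------
Train     | Gamma  
Migrate   | Beta   
Setup     | Nova   
Test      | Beta   
Implement | Beta   


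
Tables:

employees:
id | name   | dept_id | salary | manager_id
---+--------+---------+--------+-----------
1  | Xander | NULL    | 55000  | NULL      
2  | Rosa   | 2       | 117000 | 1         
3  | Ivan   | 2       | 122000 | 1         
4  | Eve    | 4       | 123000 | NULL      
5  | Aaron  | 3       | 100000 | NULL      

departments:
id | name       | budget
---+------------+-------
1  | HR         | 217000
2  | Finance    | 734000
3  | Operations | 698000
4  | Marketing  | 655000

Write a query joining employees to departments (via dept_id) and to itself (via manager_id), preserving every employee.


Two LEFT JOINs from the same base table employees: one to departments via dept_id, one to employees itself via manager_id. Both are LEFT so every employee is preserved.
Match against departments:
  - employee 1 (Xander): dept_id=NULL, no match -> kept with NULL
  - employee 2 (Rosa): dept_id=2 -> matches Finance
  - employee 3 (Ivan): dept_id=2 -> matches Finance
  - employee 4 (Eve): dept_id=4 -> matches Marketing
  - employee 5 (Aaron): dept_id=3 -> matches Operations
Match against employees (self):
  - employee 1 (Xander): manager_id=NULL -> NULL
  - employee 2 (Rosa): manager_id=1 -> Xander
  - employee 3 (Ivan): manager_id=1 -> Xander
  - employee 4 (Eve): manager_id=NULL -> NULL
  - employee 5 (Aaron): manager_id=NULL -> NULL

SQL:
SELECT a.name, b.name AS department, c.name AS manager
FROM employees a
LEFT JOIN departments b ON a.dept_id = b.id
LEFT JOIN employees c ON a.manager_id = c.id

Result:
name   | department | manager
-------+------------+--------
Xander | NULL       | NULL   
Rosa   | Finance    | Xander 
Ivan   | Finance    | Xander 
Eve    | Marketing  | NULL   
Aaron  | Operations | NULL   


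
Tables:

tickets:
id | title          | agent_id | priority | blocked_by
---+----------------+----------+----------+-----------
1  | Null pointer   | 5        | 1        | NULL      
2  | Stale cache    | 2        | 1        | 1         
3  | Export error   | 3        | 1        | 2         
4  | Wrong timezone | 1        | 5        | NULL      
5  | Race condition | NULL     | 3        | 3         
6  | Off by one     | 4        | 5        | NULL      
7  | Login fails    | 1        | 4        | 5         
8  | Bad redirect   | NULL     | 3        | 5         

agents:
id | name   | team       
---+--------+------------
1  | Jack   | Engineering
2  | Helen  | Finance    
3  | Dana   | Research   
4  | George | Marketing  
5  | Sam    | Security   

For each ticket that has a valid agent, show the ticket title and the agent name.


INNER JOIN keeps only tickets rows whose agent_id matches an id in agents. Walk through each ticket:
  - ticket 1 (Null pointer): agent_id=5 -> matches Sam
  - ticket 2 (Stale cache): agent_id=2 -> matches Helen
  - ticket 3 (Export error): agent_id=3 -> matches Dana
  - ticket 4 (Wrong timezone): agent_id=1 -> matches Jack
  - ticket 5 (Race condition): agent_id=NULL, no match -> dropped
  - ticket 6 (Off by one): agent_id=4 -> matches George
  - ticket 7 (Login fails): agent_id=1 -> matches Jack
  - ticket 8 (Bad redirect): agent_id=NULL, no match -> dropped
So 2 of 8 rows are dropped.

SQL:
SELECT a.title, b.name AS agent
FROM tickets a
INNER JOIN agents b ON a.agent_id = b.id

Result:
title          | agent 
---------------+-------
Null pointer   | Sam   
Stale cache    | Helen 
Export error   | Dana  
Wrong timezone | Jack  
Off by one     | George
Login fails    | Jack  


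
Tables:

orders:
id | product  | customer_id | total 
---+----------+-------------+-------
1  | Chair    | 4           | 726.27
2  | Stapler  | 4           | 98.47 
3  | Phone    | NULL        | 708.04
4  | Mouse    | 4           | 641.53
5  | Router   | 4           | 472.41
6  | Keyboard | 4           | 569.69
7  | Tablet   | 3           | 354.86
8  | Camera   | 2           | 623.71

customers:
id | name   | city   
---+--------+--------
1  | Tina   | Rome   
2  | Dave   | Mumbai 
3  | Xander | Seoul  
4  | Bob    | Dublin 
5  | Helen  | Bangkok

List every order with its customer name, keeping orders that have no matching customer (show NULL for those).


LEFT JOIN keeps every row from orders (the left table); where customer_id has no match in customers, the customer columns become NULL. Walk through each order:
  - order 1 (Chair): customer_id=4 -> matches Bob
  - order 2 (Stapler): customer_id=4 -> matches Bob
  - order 3 (Phone): customer_id=NULL, no match -> kept with NULL
  - order 4 (Mouse): customer_id=4 -> matches Bob
  - order 5 (Router): customer_id=4 -> matches Bob
  - order 6 (Keyboard): customer_id=4 -> matches Bob
  - order 7 (Tablet): customer_id=3 -> matches Xander
  - order 8 (Camera): customer_id=2 -> matches Dave
All 8 rows appear; 1 has NULL customer.

SQL:
SELECT a.product, b.name AS customer
FROM orders a
LEFT JOIN customers b ON a.customer_id = b.id

Result:
product  | customer
---------+---------
Chair    | Bob     
Stapler  | Bob     
Phone    | NULL    
Mouse    | Bob     
Router   | Bob     
Keyboard | Bob     
Tablet   | Xander  
Camera   | Dave    


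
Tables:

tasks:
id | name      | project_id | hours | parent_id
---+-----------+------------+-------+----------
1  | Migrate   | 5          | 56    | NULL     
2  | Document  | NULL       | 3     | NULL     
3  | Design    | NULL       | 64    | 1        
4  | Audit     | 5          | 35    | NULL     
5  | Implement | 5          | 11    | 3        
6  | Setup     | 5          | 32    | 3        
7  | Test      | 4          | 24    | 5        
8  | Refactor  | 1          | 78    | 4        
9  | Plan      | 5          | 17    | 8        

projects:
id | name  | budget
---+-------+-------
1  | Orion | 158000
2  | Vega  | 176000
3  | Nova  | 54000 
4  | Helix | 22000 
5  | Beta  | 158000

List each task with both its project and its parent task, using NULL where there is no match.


Two LEFT JOINs from the same base table tasks: one to projects via project_id, one to tasks itself via parent_id. Both are LEFT so every task is preserved.
Match against projects:
  - task 1 (Migrate): project_id=5 -> matches Beta
  - task 2 (Document): project_id=NULL, no match -> kept with NULL
  - task 3 (Design): project_id=NULL, no match -> kept with NULL
  - task 4 (Audit): project_id=5 -> matches Beta
  - task 5 (Implement): project_id=5 -> matches Beta
  - task 6 (Setup): project_id=5 -> matches Beta
  - task 7 (Test): project_id=4 -> matches Helix
  - task 8 (Refactor): project_id=1 -> matches Orion
  - task 9 (Plan): project_id=5 -> matches Beta
Match against tasks (self):
  - task 1 (Migrate): parent_id=NULL -> NULL
  - task 2 (Document): parent_id=NULL -> NULL
  - task 3 (Design): parent_id=1 -> Migrate
  - task 4 (Audit): parent_id=NULL -> NULL
  - task 5 (Implement): parent_id=3 -> Design
  - task 6 (Setup): parent_id=3 -> Design
  - task 7 (Test): parent_id=5 -> Implement
  - task 8 (Refactor): parent_id=4 -> Audit
  - task 9 (Plan): parent_id=8 -> Refactor

SQL:
SELECT a.name, b.name AS project, c.name AS parent
FROM tasks a
LEFT JOIN projects b ON a.project_id = b.id
LEFT JOIN tasks c ON a.parent_id = c.id

Result:
name      | project | parent   
----------+---------+----------
Migrate   | Beta    | NULL     
Document  | NULL    | NULL     
Design    | NULL    | Migrate  
Audit     | Beta    | NULL     
Implement | Beta    | Design   
Setup     | Beta    | Design   
Test      | Helix   | Implement
Refactor  | Orion   | Audit    
Plan      | Beta    | Refactor 


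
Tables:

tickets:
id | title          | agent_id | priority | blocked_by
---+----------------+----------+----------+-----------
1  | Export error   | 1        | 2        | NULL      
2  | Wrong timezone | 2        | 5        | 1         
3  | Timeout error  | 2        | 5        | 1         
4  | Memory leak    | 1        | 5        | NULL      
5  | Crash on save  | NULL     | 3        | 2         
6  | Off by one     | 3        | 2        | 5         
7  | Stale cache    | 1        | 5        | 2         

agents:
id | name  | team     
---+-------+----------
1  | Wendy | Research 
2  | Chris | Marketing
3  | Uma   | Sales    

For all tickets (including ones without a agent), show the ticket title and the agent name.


LEFT JOIN keeps every row from tickets (the left table); where agent_id has no match in agents, the agent columns become NULL. Walk through each ticket:
  - ticket 1 (Export error): agent_id=1 -> matches Wendy
  - ticket 2 (Wrong timezone): agent_id=2 -> matches Chris
  - ticket 3 (Timeout error): agent_id=2 -> matches Chris
  - ticket 4 (Memory leak): agent_id=1 -> matches Wendy
  - ticket 5 (Crash on save): agent_id=NULL, no match -> kept with NULL
  - ticket 6 (Off by one): agent_id=3 -> matches Uma
  - ticket 7 (Stale cache): agent_id=1 -> matches Wendy
All 7 rows appear; 1 has NULL agent.

SQL:
SELECT a.title, b.name AS agent
FROM tickets a
LEFT JOIN agents b ON a.agent_id = b.id

Result:
title          | agent
---------------+------
Export error   | Wendy
Wrong timezone | Chris
Timeout error  | Chris
Memory leak    | Wendy
Crash on save  | NULL 
Off by one     | Uma  
Stale cache    | Wendy


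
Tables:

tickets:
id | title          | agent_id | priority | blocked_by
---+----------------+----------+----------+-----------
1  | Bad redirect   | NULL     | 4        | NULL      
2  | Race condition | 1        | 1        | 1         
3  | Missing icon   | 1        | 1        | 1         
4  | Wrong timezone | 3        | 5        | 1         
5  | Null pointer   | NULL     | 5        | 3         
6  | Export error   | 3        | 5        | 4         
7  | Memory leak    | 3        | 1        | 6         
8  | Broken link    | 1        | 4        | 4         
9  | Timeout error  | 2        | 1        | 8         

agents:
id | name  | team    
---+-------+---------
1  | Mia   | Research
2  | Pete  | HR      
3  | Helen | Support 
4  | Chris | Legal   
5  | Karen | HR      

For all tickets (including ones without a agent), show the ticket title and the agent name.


LEFT JOIN keeps every row from tickets (the left table); where agent_id has no match in agents, the agent columns become NULL. Walk through each ticket:
  - ticket 1 (Bad redirect): agent_id=NULL, no match -> kept with NULL
  - ticket 2 (Race condition): agent_id=1 -> matches Mia
  - ticket 3 (Missing icon): agent_id=1 -> matches Mia
  - ticket 4 (Wrong timezone): agent_id=3 -> matches Helen
  - ticket 5 (Null pointer): agent_id=NULL, no match -> kept with NULL
  - ticket 6 (Export error): agent_id=3 -> matches Helen
  - ticket 7 (Memory leak): agent_id=3 -> matches Helen
  - ticket 8 (Broken link): agent_id=1 -> matches Mia
  - ticket 9 (Timeout error): agent_id=2 -> matches Pete
All 9 rows appear; 2 have NULL agent.

SQL:
SELECT a.title, b.name AS agent
FROM tickets a
LEFT JOIN agents b ON a.agent_id = b.id

Result:
title          | agent
---------------+------
Bad redirect   | NULL 
Race condition | Mia  
Missing icon   | Mia  
Wrong timezone | Helen
Null pointer   | NULL 
Export error   | Helen
Memory leak    | Helen
Broken link    | Mia  
Timeout error  | Pete 


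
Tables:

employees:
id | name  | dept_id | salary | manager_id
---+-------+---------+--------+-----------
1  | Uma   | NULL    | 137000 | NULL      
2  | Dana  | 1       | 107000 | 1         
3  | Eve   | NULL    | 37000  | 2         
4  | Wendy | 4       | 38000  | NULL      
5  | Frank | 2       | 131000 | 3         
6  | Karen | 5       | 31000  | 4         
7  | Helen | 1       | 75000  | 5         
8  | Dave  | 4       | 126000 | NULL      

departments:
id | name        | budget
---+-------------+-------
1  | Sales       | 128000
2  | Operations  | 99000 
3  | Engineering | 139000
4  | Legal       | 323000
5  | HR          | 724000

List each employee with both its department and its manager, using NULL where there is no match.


Two LEFT JOINs from the same base table employees: one to departments via dept_id, one to employees itself via manager_id. Both are LEFT so every employee is preserved.
Match against departments:
  - employee 1 (Uma): dept_id=NULL, no match -> kept with NULL
  - employee 2 (Dana): dept_id=1 -> matches Sales
  - employee 3 (Eve): dept_id=NULL, no match -> kept with NULL
  - employee 4 (Wendy): dept_id=4 -> matches Legal
  - employee 5 (Frank): dept_id=2 -> matches Operations
  - employee 6 (Karen): dept_id=5 -> matches HR
  - employee 7 (Helen): dept_id=1 -> matches Sales
  - employee 8 (Dave): dept_id=4 -> matches Legal
Match against employees (self):
  - employee 1 (Uma): manager_id=NULL -> NULL
  - employee 2 (Dana): manager_id=1 -> Uma
  - employee 3 (Eve): manager_id=2 -> Dana
  - employee 4 (Wendy): manager_id=NULL -> NULL
  - employee 5 (Frank): manager_id=3 -> Eve
  - employee 6 (Karen): manager_id=4 -> Wendy
  - employee 7 (Helen): manager_id=5 -> Frank
  - employee 8 (Dave): manager_id=NULL -> NULL

SQL:
SELECT a.name, b.name AS department, c.name AS manager
FROM employees a
LEFT JOIN departments b ON a.dept_id = b.id
LEFT JOIN employees c ON a.manager_id = c.id

Result:
name  | department | manager
------+------------+--------
Uma   | NULL       | NULL   
Dana  | Sales      | Uma    
Eve   | NULL       | Dana   
Wendy | Legal      | NULL   
Frank | Operations | Eve    
Karen | HR         | Wendy  
Helen | Sales      | Frank  
Dave  | Legal      | NULL   


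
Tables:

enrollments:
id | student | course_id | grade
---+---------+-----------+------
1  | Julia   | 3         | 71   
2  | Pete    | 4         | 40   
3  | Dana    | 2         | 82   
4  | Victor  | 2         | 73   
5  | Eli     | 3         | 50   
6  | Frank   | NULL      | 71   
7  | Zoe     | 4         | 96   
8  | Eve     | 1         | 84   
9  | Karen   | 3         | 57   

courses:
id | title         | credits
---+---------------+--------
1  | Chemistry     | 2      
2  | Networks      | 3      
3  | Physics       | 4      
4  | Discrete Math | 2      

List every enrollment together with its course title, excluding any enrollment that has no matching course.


INNER JOIN keeps only enrollments rows whose course_id matches an id in courses. Walk through each enrollment:
  - enrollment 1 (Julia): course_id=3 -> matches Physics
  - enrollment 2 (Pete): course_id=4 -> matches Discrete Math
  - enrollment 3 (Dana): course_id=2 -> matches Networks
  - enrollment 4 (Victor): course_id=2 -> matches Networks
  - enrollment 5 (Eli): course_id=3 -> matches Physics
  - enrollment 6 (Frank): course_id=NULL, no match -> dropped
  - enrollment 7 (Zoe): course_id=4 -> matches Discrete Math
  - enrollment 8 (Eve): course_id=1 -> matches Chemistry
  - enrollment 9 (Karen): course_id=3 -> matches Physics
So 1 of 9 rows is dropped.

SQL:
SELECT a.student, b.title AS course
FROM enrollments a
INNER JOIN courses b ON a.course_id = b.id

Result:
student | course       
--------+--------------
Julia   | Physics      
Pete    | Discrete Math
Dana    | Networks     
Victor  | Networks     
Eli     | Physics      
Zoe     | Discrete Math
Eve     | Chemistry    
Karen   | Physics      


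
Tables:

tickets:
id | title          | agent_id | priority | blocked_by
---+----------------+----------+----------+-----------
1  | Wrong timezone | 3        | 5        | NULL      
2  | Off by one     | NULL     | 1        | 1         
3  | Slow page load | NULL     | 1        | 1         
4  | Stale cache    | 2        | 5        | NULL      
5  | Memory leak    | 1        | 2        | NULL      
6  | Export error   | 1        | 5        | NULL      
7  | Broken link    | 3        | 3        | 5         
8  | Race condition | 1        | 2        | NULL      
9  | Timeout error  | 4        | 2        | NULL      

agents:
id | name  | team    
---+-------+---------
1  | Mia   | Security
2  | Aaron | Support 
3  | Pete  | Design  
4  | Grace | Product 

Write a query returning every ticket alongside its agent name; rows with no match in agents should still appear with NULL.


LEFT JOIN keeps every row from tickets (the left table); where agent_id has no match in agents, the agent columns become NULL. Walk through each ticket:
  - ticket 1 (Wrong timezone): agent_id=3 -> matches Pete
  - ticket 2 (Off by one): agent_id=NULL, no match -> kept with NULL
  - ticket 3 (Slow page load): agent_id=NULL, no match -> kept with NULL
  - ticket 4 (Stale cache): agent_id=2 -> matches Aaron
  - ticket 5 (Memory leak): agent_id=1 -> matches Mia
  - ticket 6 (Export error): agent_id=1 -> matches Mia
  - ticket 7 (Broken link): agent_id=3 -> matches Pete
  - ticket 8 (Race condition): agent_id=1 -> matches Mia
  - ticket 9 (Timeout error): agent_id=4 -> matches Grace
All 9 rows appear; 2 have NULL agent.

SQL:
SELECT a.title, b.name AS agent
FROM tickets a
LEFT JOIN agents b ON a.agent_id = b.id

Result:
title          | agent
---------------+------
Wrong timezone | Pete 
Off by one     | NULL 
Slow page load | NULL 
Stale cache    | Aaron
Memory leak    | Mia  
Export error   | Mia  
Broken link    | Pete 
Race condition | Mia  
Timeout error  | Grace


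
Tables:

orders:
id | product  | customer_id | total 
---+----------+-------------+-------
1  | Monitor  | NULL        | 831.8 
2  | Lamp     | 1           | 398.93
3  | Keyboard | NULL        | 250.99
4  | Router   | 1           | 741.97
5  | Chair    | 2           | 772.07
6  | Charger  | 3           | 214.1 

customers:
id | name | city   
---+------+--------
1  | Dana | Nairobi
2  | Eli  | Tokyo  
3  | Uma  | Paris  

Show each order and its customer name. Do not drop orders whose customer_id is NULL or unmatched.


LEFT JOIN keeps every row from orders (the left table); where customer_id has no match in customers, the customer columns become NULL. Walk through each order:
  - order 1 (Monitor): customer_id=NULL, no match -> kept with NULL
  - order 2 (Lamp): customer_id=1 -> matches Dana
  - order 3 (Keyboard): customer_id=NULL, no match -> kept with NULL
  - order 4 (Router): customer_id=1 -> matches Dana
  - order 5 (Chair): customer_id=2 -> matches Eli
  - order 6 (Charger): customer_id=3 -> matches Uma
All 6 rows appear; 2 have NULL customer.

SQL:
SELECT a.product, b.name AS customer
FROM orders a
LEFT JOIN customers b ON a.customer_id = b.id

Result:
product  | customer
---------+---------
Monitor  | NULL    
Lamp     | Dana    
Keyboard | NULL    
Router   | Dana    
Chair    | Eli     
Charger  | Uma     
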